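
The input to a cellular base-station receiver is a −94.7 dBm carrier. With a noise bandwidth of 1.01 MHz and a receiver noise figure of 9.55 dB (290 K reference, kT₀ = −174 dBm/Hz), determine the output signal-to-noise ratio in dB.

9.7 dB

Noise floor: N = −174 + 10 log₁₀(B) + NF
10 log₁₀(1.01×10⁶) = 60.04 dB
N = −174 + 60.04 + 9.55 = −104.41 dBm
SNR = P_sig − N = −94.7 − (−104.41) = 9.71 dB → 9.7 dB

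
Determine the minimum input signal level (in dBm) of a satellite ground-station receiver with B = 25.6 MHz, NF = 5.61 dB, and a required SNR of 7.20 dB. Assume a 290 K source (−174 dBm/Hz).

−87.1 dBm

Sensitivity = −174 + 10 log₁₀(B) + NF + SNR_min
= −174 + 74.08 + 5.61 + 7.20
= −87.11 dBm → −87.1 dBm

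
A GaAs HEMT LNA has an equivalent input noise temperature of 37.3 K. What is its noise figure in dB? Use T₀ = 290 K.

F = 1 + T_e/T₀ = 1 + 37.3/290 = 1.12862
NF = 10 log₁₀(1.12862) = 0.525 dB

0.525 dB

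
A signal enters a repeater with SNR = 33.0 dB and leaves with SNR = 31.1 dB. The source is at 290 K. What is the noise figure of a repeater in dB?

NF (dB) = SNR_in(dB) − SNR_out(dB) when the source is at T₀
NF = 33.0 − 31.1 = 1.9 dB

1.9 dB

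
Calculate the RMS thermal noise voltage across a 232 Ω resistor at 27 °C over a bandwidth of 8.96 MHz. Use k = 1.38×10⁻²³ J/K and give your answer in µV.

5.87 µV

T = 27 °C + 273.15 = 300.15 K
V_n = √(4kTRB)
4kTRB = 4 × 1.38×10⁻²³ × 300.15 × 2.32×10² × 8.96×10⁶ = 3.44×10⁻¹¹ V²
V_n = √(3.44×10⁻¹¹) = 5.87×10⁻⁶ V = 5.87 µV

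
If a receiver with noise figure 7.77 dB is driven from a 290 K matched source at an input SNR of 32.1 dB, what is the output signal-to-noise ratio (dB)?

By definition F = SNR_in/SNR_out, so in dB: SNR_out = SNR_in − NF
SNR_out = 32.1 − 7.77 = 24.33 dB

24.33 dB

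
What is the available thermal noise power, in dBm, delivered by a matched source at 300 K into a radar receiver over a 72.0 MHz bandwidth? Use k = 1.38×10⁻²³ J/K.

P_n = kTB = 1.38×10⁻²³ × 300 × 7.20×10⁷ = 2.98×10⁻¹³ W
In dBm: 10 log₁₀(2.98×10⁻¹³ / 10⁻³) = −95.3 dBm

−95.3 dBm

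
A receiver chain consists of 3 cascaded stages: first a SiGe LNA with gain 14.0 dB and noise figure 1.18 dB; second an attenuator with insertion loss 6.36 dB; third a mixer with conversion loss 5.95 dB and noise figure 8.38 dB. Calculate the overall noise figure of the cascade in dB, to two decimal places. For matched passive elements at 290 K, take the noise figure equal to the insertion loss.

3.91 dB

Convert to linear (a loss of L dB is a gain of −L dB): F_i = 10^(NF_i/10), G_i = 10^(G_i,dB/10)
  Stage 1: F_1 = 10^(1.18/10) = 1.312, G_1 = 10^(14.0/10) = 25.12
  Stage 2: F_2 = 10^(6.36/10) = 4.325, G_2 = 10^(−6.36/10) = 0.2312
  Stage 3: F_3 = 10^(8.38/10) = 6.887, G_3 = 10^(−5.95/10) = 0.2541
Friis cascade:
  F = 1.312 + (4.325 − 1)/25.12 + (6.887 − 1)/5.808 = 2.458
NF = 10 log₁₀(2.458) = 3.91 dB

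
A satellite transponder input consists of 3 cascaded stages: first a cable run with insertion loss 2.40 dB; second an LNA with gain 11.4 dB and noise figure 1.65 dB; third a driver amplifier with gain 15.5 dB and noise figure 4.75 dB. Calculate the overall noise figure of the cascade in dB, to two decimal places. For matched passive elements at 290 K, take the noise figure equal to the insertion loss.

Convert to linear (a loss of L dB is a gain of −L dB): F_i = 10^(NF_i/10), G_i = 10^(G_i,dB/10)
  Stage 1: F_1 = 10^(2.40/10) = 1.738, G_1 = 10^(−2.40/10) = 0.5754
  Stage 2: F_2 = 10^(1.65/10) = 1.462, G_2 = 10^(11.4/10) = 13.80
  Stage 3: F_3 = 10^(4.75/10) = 2.985, G_3 = 10^(15.5/10) = 35.48
Friis cascade:
  F = 1.738 + (1.462 − 1)/0.5754 + (2.985 − 1)/7.943 = 2.791
NF = 10 log₁₀(2.791) = 4.46 dB

4.46 dB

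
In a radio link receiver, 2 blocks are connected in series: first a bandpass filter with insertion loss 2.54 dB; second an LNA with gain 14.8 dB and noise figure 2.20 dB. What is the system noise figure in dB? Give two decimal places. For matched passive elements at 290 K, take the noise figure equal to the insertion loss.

Convert to linear (a loss of L dB is a gain of −L dB): F_i = 10^(NF_i/10), G_i = 10^(G_i,dB/10)
  Stage 1: F_1 = 10^(2.54/10) = 1.795, G_1 = 10^(−2.54/10) = 0.5572
  Stage 2: F_2 = 10^(2.20/10) = 1.660, G_2 = 10^(14.8/10) = 30.20
Friis cascade:
  F = 1.795 + (1.660 − 1)/0.5572 = 2.979
NF = 10 log₁₀(2.979) = 4.74 dB

4.74 dB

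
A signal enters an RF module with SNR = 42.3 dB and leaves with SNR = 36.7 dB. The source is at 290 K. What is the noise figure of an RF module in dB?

5.6 dB

NF (dB) = SNR_in(dB) − SNR_out(dB) when the source is at T₀
NF = 42.3 − 36.7 = 5.6 dB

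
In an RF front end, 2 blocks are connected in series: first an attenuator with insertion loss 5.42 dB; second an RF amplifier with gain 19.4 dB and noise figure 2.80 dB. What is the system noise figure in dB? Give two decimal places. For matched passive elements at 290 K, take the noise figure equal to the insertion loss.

Convert to linear (a loss of L dB is a gain of −L dB): F_i = 10^(NF_i/10), G_i = 10^(G_i,dB/10)
  Stage 1: F_1 = 10^(5.42/10) = 3.483, G_1 = 10^(−5.42/10) = 0.2871
  Stage 2: F_2 = 10^(2.80/10) = 1.905, G_2 = 10^(19.4/10) = 87.10
Friis cascade:
  F = 3.483 + (1.905 − 1)/0.2871 = 6.637
NF = 10 log₁₀(6.637) = 8.22 dB

8.22 dB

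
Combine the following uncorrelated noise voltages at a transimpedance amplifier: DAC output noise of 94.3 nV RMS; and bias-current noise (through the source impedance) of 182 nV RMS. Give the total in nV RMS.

205 nV

Uncorrelated sources add in power (mean-square): V_tot = √(ΣV_i²)
V_tot = √[(9.43×10⁻⁸)² + (1.82×10⁻⁷)²] = 2.05×10⁻⁷ V = 205 nV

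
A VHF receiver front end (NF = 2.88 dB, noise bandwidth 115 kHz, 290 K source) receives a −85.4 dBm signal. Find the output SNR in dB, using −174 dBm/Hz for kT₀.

Noise floor: N = −174 + 10 log₁₀(B) + NF
10 log₁₀(1.15×10⁵) = 50.61 dB
N = −174 + 50.61 + 2.88 = −120.51 dBm
SNR = P_sig − N = −85.4 − (−120.51) = 35.11 dB → 35.1 dB

35.1 dB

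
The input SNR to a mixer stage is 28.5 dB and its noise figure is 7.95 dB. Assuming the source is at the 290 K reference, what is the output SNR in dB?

20.55 dB

By definition F = SNR_in/SNR_out, so in dB: SNR_out = SNR_in − NF
SNR_out = 28.5 − 7.95 = 20.55 dB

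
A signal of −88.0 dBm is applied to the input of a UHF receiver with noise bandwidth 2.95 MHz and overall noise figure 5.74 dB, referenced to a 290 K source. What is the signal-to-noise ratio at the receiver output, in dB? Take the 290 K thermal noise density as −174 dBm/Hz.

15.6 dB

Noise floor: N = −174 + 10 log₁₀(B) + NF
10 log₁₀(2.95×10⁶) = 64.7 dB
N = −174 + 64.7 + 5.74 = −103.56 dBm
SNR = P_sig − N = −88.0 − (−103.56) = 15.56 dB → 15.6 dB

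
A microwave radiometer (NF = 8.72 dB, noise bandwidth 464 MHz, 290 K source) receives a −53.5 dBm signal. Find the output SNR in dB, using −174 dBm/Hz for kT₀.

Noise floor: N = −174 + 10 log₁₀(B) + NF
10 log₁₀(4.64×10⁸) = 86.67 dB
N = −174 + 86.67 + 8.72 = −78.61 dBm
SNR = P_sig − N = −53.5 − (−78.61) = 25.11 dB → 25.1 dB

25.1 dB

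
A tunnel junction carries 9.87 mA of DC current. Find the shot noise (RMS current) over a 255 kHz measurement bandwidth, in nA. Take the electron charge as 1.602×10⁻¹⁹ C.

I_n = √(2qI·B)
2qI·B = 2 × 1.602×10⁻¹⁹ × 9.87×10⁻³ × 2.55×10⁵ = 8.06×10⁻¹⁶ A²
I_n = √(8.06×10⁻¹⁶) = 2.84×10⁻⁸ A = 28.4 nA

28.4 nA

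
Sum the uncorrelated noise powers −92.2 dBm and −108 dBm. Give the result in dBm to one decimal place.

−92.1 dBm

Convert to linear, add, convert back:
P₁ = 6.03×10⁻¹³ W, P₂ = 1.58×10⁻¹⁴ W
P_tot = 6.18×10⁻¹³ W → 10 log₁₀(P_tot / 10⁻³) = −92.1 dBm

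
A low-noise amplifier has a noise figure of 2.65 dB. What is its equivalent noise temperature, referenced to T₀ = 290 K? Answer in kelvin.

244 K

F = 10^(2.65/10) = 1.84077
T_e = (F − 1)·T₀ = (1.84077 − 1) × 290 = 244 K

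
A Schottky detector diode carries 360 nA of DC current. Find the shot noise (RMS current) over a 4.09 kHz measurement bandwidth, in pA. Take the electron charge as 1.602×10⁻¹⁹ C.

21.7 pA

I_n = √(2qI·B)
2qI·B = 2 × 1.602×10⁻¹⁹ × 3.60×10⁻⁷ × 4.09×10³ = 4.72×10⁻²² A²
I_n = √(4.72×10⁻²²) = 2.17×10⁻¹¹ A = 21.7 pA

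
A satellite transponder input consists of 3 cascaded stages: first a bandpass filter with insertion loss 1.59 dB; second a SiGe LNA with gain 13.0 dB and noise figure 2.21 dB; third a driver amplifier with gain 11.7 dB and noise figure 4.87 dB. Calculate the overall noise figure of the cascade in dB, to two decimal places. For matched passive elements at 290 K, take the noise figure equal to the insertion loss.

4.06 dB

Convert to linear (a loss of L dB is a gain of −L dB): F_i = 10^(NF_i/10), G_i = 10^(G_i,dB/10)
  Stage 1: F_1 = 10^(1.59/10) = 1.442, G_1 = 10^(−1.59/10) = 0.6934
  Stage 2: F_2 = 10^(2.21/10) = 1.663, G_2 = 10^(13.0/10) = 19.95
  Stage 3: F_3 = 10^(4.87/10) = 3.069, G_3 = 10^(11.7/10) = 14.79
Friis cascade:
  F = 1.442 + (1.663 − 1)/0.6934 + (3.069 − 1)/13.84 = 2.548
NF = 10 log₁₀(2.548) = 4.06 dB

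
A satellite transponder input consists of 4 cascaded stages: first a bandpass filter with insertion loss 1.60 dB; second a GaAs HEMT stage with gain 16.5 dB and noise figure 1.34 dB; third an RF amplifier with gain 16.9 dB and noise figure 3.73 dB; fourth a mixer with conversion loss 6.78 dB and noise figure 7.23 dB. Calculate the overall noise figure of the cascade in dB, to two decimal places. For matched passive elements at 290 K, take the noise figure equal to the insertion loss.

3.04 dB

Convert to linear (a loss of L dB is a gain of −L dB): F_i = 10^(NF_i/10), G_i = 10^(G_i,dB/10)
  Stage 1: F_1 = 10^(1.60/10) = 1.445, G_1 = 10^(−1.60/10) = 0.6918
  Stage 2: F_2 = 10^(1.34/10) = 1.361, G_2 = 10^(16.5/10) = 44.67
  Stage 3: F_3 = 10^(3.73/10) = 2.360, G_3 = 10^(16.9/10) = 48.98
  Stage 4: F_4 = 10^(7.23/10) = 5.284, G_4 = 10^(−6.78/10) = 0.2099
Friis cascade:
  F = 1.445 + (1.361 − 1)/0.6918 + (2.360 − 1)/30.90 + (5.284 − 1)/1514 = 2.015
NF = 10 log₁₀(2.015) = 3.04 dB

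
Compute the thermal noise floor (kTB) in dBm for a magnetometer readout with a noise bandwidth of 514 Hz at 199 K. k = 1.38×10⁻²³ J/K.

−148.5 dBm

P_n = kTB = 1.38×10⁻²³ × 199 × 5.14×10² = 1.41×10⁻¹⁸ W
In dBm: 10 log₁₀(1.41×10⁻¹⁸ / 10⁻³) = −148.5 dBm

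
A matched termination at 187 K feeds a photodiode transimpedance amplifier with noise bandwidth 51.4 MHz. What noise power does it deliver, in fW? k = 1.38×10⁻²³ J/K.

P_n = kTB = 1.38×10⁻²³ × 187 × 5.14×10⁷ = 1.33×10⁻¹³ W = 133 fW

133 fW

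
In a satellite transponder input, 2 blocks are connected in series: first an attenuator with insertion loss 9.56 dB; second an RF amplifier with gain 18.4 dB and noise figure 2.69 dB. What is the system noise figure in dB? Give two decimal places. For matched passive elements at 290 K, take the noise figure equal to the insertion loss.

Convert to linear (a loss of L dB is a gain of −L dB): F_i = 10^(NF_i/10), G_i = 10^(G_i,dB/10)
  Stage 1: F_1 = 10^(9.56/10) = 9.036, G_1 = 10^(−9.56/10) = 0.1107
  Stage 2: F_2 = 10^(2.69/10) = 1.858, G_2 = 10^(18.4/10) = 69.18
Friis cascade:
  F = 9.036 + (1.858 − 1)/0.1107 = 16.79
NF = 10 log₁₀(16.79) = 12.25 dB

12.25 dB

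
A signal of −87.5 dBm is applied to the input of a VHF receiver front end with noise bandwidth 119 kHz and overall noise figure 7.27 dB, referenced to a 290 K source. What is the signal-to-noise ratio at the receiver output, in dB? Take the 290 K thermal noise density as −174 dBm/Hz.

Noise floor: N = −174 + 10 log₁₀(B) + NF
10 log₁₀(1.19×10⁵) = 50.76 dB
N = −174 + 50.76 + 7.27 = −115.97 dBm
SNR = P_sig − N = −87.5 − (−115.97) = 28.47 dB → 28.5 dB

28.5 dB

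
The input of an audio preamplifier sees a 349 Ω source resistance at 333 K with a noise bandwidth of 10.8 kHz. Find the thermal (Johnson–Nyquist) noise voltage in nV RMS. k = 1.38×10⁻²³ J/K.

V_n = √(4kTRB)
4kTRB = 4 × 1.38×10⁻²³ × 333 × 3.49×10² × 1.08×10⁴ = 6.93×10⁻¹⁴ V²
V_n = √(6.93×10⁻¹⁴) = 2.63×10⁻⁷ V = 263 nV

263 nV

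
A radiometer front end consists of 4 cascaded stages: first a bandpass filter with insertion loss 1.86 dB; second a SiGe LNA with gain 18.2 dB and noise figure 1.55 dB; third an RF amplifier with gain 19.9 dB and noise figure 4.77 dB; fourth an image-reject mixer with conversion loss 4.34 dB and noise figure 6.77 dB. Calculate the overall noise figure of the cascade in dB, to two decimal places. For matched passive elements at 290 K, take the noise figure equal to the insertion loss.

3.50 dB

Convert to linear (a loss of L dB is a gain of −L dB): F_i = 10^(NF_i/10), G_i = 10^(G_i,dB/10)
  Stage 1: F_1 = 10^(1.86/10) = 1.535, G_1 = 10^(−1.86/10) = 0.6516
  Stage 2: F_2 = 10^(1.55/10) = 1.429, G_2 = 10^(18.2/10) = 66.07
  Stage 3: F_3 = 10^(4.77/10) = 2.999, G_3 = 10^(19.9/10) = 97.72
  Stage 4: F_4 = 10^(6.77/10) = 4.753, G_4 = 10^(−4.34/10) = 0.3681
Friis cascade:
  F = 1.535 + (1.429 − 1)/0.6516 + (2.999 − 1)/43.05 + (4.753 − 1)/4207 = 2.240
NF = 10 log₁₀(2.240) = 3.50 dB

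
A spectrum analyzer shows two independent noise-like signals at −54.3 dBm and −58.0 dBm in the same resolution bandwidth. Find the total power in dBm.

−52.8 dBm

Convert to linear, add, convert back:
P₁ = 3.72×10⁻⁹ W, P₂ = 1.58×10⁻⁹ W
P_tot = 5.30×10⁻⁹ W → 10 log₁₀(P_tot / 10⁻³) = −52.8 dBm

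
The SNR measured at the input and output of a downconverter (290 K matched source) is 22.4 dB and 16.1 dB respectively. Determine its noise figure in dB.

NF (dB) = SNR_in(dB) − SNR_out(dB) when the source is at T₀
NF = 22.4 − 16.1 = 6.3 dB

6.3 dB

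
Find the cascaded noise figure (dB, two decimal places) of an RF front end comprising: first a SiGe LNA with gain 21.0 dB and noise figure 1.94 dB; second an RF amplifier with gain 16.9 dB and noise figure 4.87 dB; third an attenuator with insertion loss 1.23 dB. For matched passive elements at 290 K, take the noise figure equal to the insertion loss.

Convert to linear (a loss of L dB is a gain of −L dB): F_i = 10^(NF_i/10), G_i = 10^(G_i,dB/10)
  Stage 1: F_1 = 10^(1.94/10) = 1.563, G_1 = 10^(21.0/10) = 125.9
  Stage 2: F_2 = 10^(4.87/10) = 3.069, G_2 = 10^(16.9/10) = 48.98
  Stage 3: F_3 = 10^(1.23/10) = 1.327, G_3 = 10^(−1.23/10) = 0.7534
Friis cascade:
  F = 1.563 + (3.069 − 1)/125.9 + (1.327 − 1)/6166 = 1.580
NF = 10 log₁₀(1.580) = 1.99 dB

1.99 dB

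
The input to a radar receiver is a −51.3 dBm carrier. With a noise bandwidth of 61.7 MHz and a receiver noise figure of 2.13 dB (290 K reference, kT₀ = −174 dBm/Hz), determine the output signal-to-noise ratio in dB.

42.7 dB

Noise floor: N = −174 + 10 log₁₀(B) + NF
10 log₁₀(6.17×10⁷) = 77.9 dB
N = −174 + 77.9 + 2.13 = −93.97 dBm
SNR = P_sig − N = −51.3 − (−93.97) = 42.67 dB → 42.7 dB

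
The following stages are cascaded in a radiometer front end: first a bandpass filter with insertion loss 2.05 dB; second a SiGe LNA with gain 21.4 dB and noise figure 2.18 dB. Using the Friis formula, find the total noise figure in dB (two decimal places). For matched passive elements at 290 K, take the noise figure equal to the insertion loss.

Convert to linear (a loss of L dB is a gain of −L dB): F_i = 10^(NF_i/10), G_i = 10^(G_i,dB/10)
  Stage 1: F_1 = 10^(2.05/10) = 1.603, G_1 = 10^(−2.05/10) = 0.6237
  Stage 2: F_2 = 10^(2.18/10) = 1.652, G_2 = 10^(21.4/10) = 138.0
Friis cascade:
  F = 1.603 + (1.652 − 1)/0.6237 = 2.649
NF = 10 log₁₀(2.649) = 4.23 dB

4.23 dB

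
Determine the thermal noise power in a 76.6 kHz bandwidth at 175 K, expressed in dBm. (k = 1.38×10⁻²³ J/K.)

P_n = kTB = 1.38×10⁻²³ × 175 × 7.66×10⁴ = 1.85×10⁻¹⁶ W
In dBm: 10 log₁₀(1.85×10⁻¹⁶ / 10⁻³) = −127.3 dBm

−127.3 dBm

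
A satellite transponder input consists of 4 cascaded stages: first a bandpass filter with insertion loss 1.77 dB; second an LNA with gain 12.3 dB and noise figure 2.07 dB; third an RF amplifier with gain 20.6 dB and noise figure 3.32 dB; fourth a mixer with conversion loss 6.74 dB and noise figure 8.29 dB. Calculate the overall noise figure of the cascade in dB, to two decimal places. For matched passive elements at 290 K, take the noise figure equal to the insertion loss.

4.03 dB

Convert to linear (a loss of L dB is a gain of −L dB): F_i = 10^(NF_i/10), G_i = 10^(G_i,dB/10)
  Stage 1: F_1 = 10^(1.77/10) = 1.503, G_1 = 10^(−1.77/10) = 0.6653
  Stage 2: F_2 = 10^(2.07/10) = 1.611, G_2 = 10^(12.3/10) = 16.98
  Stage 3: F_3 = 10^(3.32/10) = 2.148, G_3 = 10^(20.6/10) = 114.8
  Stage 4: F_4 = 10^(8.29/10) = 6.745, G_4 = 10^(−6.74/10) = 0.2118
Friis cascade:
  F = 1.503 + (1.611 − 1)/0.6653 + (2.148 − 1)/11.30 + (6.745 − 1)/1297 = 2.527
NF = 10 log₁₀(2.527) = 4.03 dB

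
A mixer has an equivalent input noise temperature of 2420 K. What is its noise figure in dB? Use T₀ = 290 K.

F = 1 + T_e/T₀ = 1 + 2420/290 = 9.34483
NF = 10 log₁₀(9.34483) = 9.71 dB

9.71 dB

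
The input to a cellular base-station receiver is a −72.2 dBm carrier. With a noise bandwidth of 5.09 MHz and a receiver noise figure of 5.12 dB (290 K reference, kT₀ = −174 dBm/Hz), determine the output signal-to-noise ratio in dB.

29.6 dB

Noise floor: N = −174 + 10 log₁₀(B) + NF
10 log₁₀(5.09×10⁶) = 67.07 dB
N = −174 + 67.07 + 5.12 = −101.81 dBm
SNR = P_sig − N = −72.2 − (−101.81) = 29.61 dB → 29.6 dB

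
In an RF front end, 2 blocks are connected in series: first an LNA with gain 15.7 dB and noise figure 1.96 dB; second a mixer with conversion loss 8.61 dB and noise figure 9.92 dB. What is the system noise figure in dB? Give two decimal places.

2.57 dB

Convert to linear (a loss of L dB is a gain of −L dB): F_i = 10^(NF_i/10), G_i = 10^(G_i,dB/10)
  Stage 1: F_1 = 10^(1.96/10) = 1.570, G_1 = 10^(15.7/10) = 37.15
  Stage 2: F_2 = 10^(9.92/10) = 9.817, G_2 = 10^(−8.61/10) = 0.1377
Friis cascade:
  F = 1.570 + (9.817 − 1)/37.15 = 1.808
NF = 10 log₁₀(1.808) = 2.57 dB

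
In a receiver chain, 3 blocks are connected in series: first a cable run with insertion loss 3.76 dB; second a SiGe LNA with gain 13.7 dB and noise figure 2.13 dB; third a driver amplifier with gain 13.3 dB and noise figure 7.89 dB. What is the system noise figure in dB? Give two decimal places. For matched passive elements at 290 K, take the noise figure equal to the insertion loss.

6.44 dB

Convert to linear (a loss of L dB is a gain of −L dB): F_i = 10^(NF_i/10), G_i = 10^(G_i,dB/10)
  Stage 1: F_1 = 10^(3.76/10) = 2.377, G_1 = 10^(−3.76/10) = 0.4207
  Stage 2: F_2 = 10^(2.13/10) = 1.633, G_2 = 10^(13.7/10) = 23.44
  Stage 3: F_3 = 10^(7.89/10) = 6.152, G_3 = 10^(13.3/10) = 21.38
Friis cascade:
  F = 2.377 + (1.633 − 1)/0.4207 + (6.152 − 1)/9.863 = 4.404
NF = 10 log₁₀(4.404) = 6.44 dB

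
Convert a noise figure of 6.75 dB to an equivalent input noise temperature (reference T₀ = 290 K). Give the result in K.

F = 10^(6.75/10) = 4.73151
T_e = (F − 1)·T₀ = (4.73151 − 1) × 290 = 1082 K

1082 K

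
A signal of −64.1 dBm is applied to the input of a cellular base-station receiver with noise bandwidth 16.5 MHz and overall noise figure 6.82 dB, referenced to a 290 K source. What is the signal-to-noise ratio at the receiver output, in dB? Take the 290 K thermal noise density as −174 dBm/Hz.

Noise floor: N = −174 + 10 log₁₀(B) + NF
10 log₁₀(1.65×10⁷) = 72.17 dB
N = −174 + 72.17 + 6.82 = −95.01 dBm
SNR = P_sig − N = −64.1 − (−95.01) = 30.91 dB → 30.9 dB

30.9 dB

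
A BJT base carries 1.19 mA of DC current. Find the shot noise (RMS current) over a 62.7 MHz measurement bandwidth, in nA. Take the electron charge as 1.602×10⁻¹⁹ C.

I_n = √(2qI·B)
2qI·B = 2 × 1.602×10⁻¹⁹ × 1.19×10⁻³ × 6.27×10⁷ = 2.39×10⁻¹⁴ A²
I_n = √(2.39×10⁻¹⁴) = 1.55×10⁻⁷ A = 155 nA

155 nA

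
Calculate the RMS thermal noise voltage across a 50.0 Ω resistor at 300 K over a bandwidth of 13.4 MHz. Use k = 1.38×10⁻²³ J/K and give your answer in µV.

3.33 µV

V_n = √(4kTRB)
4kTRB = 4 × 1.38×10⁻²³ × 300 × 5.00×10¹ × 1.34×10⁷ = 1.11×10⁻¹¹ V²
V_n = √(1.11×10⁻¹¹) = 3.33×10⁻⁶ V = 3.33 µV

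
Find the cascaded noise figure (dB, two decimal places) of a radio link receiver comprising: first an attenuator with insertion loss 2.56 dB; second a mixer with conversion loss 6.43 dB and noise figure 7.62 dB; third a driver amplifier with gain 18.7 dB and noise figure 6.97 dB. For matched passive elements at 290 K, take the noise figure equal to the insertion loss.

16.23 dB

Convert to linear (a loss of L dB is a gain of −L dB): F_i = 10^(NF_i/10), G_i = 10^(G_i,dB/10)
  Stage 1: F_1 = 10^(2.56/10) = 1.803, G_1 = 10^(−2.56/10) = 0.5546
  Stage 2: F_2 = 10^(7.62/10) = 5.781, G_2 = 10^(−6.43/10) = 0.2275
  Stage 3: F_3 = 10^(6.97/10) = 4.977, G_3 = 10^(18.7/10) = 74.13
Friis cascade:
  F = 1.803 + (5.781 − 1)/0.5546 + (4.977 − 1)/0.1262 = 41.94
NF = 10 log₁₀(41.94) = 16.23 dB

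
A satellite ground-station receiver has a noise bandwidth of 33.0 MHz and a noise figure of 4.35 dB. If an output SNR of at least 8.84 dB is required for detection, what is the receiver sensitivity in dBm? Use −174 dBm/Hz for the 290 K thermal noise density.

Sensitivity = −174 + 10 log₁₀(B) + NF + SNR_min
= −174 + 75.19 + 4.35 + 8.84
= −85.62 dBm → −85.6 dBm

−85.6 dBm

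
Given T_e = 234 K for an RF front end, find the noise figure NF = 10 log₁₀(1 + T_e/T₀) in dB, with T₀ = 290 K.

F = 1 + T_e/T₀ = 1 + 234/290 = 1.8069
NF = 10 log₁₀(1.8069) = 2.57 dB

2.57 dB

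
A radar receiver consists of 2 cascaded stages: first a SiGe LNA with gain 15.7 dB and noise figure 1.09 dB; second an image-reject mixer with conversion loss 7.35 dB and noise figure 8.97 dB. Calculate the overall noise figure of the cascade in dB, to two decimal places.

Convert to linear (a loss of L dB is a gain of −L dB): F_i = 10^(NF_i/10), G_i = 10^(G_i,dB/10)
  Stage 1: F_1 = 10^(1.09/10) = 1.285, G_1 = 10^(15.7/10) = 37.15
  Stage 2: F_2 = 10^(8.97/10) = 7.889, G_2 = 10^(−7.35/10) = 0.1841
Friis cascade:
  F = 1.285 + (7.889 − 1)/37.15 = 1.471
NF = 10 log₁₀(1.471) = 1.68 dB

1.68 dB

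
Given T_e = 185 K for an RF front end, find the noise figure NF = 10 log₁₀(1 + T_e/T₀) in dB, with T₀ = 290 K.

2.14 dB

F = 1 + T_e/T₀ = 1 + 185/290 = 1.63793
NF = 10 log₁₀(1.63793) = 2.14 dB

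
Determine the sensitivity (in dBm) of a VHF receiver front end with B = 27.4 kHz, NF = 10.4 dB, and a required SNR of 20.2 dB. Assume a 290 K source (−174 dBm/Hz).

Sensitivity = −174 + 10 log₁₀(B) + NF + SNR_min
= −174 + 44.38 + 10.4 + 20.2
= −99.02 dBm → −99.0 dBm

−99.0 dBm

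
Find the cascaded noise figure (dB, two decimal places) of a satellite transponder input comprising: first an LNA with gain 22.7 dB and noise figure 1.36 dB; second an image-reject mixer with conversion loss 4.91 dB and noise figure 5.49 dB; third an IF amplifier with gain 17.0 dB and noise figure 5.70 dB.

1.54 dB

Convert to linear (a loss of L dB is a gain of −L dB): F_i = 10^(NF_i/10), G_i = 10^(G_i,dB/10)
  Stage 1: F_1 = 10^(1.36/10) = 1.368, G_1 = 10^(22.7/10) = 186.2
  Stage 2: F_2 = 10^(5.49/10) = 3.540, G_2 = 10^(−4.91/10) = 0.3228
  Stage 3: F_3 = 10^(5.70/10) = 3.715, G_3 = 10^(17.0/10) = 50.12
Friis cascade:
  F = 1.368 + (3.540 − 1)/186.2 + (3.715 − 1)/60.12 = 1.427
NF = 10 log₁₀(1.427) = 1.54 dB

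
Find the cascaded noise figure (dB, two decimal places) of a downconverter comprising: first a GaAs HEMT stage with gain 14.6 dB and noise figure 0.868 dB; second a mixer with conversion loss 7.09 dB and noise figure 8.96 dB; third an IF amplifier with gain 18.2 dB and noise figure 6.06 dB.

Convert to linear (a loss of L dB is a gain of −L dB): F_i = 10^(NF_i/10), G_i = 10^(G_i,dB/10)
  Stage 1: F_1 = 10^(0.868/10) = 1.221, G_1 = 10^(14.6/10) = 28.84
  Stage 2: F_2 = 10^(8.96/10) = 7.870, G_2 = 10^(−7.09/10) = 0.1954
  Stage 3: F_3 = 10^(6.06/10) = 4.036, G_3 = 10^(18.2/10) = 66.07
Friis cascade:
  F = 1.221 + (7.870 − 1)/28.84 + (4.036 − 1)/5.636 = 1.998
NF = 10 log₁₀(1.998) = 3.01 dB

3.01 dB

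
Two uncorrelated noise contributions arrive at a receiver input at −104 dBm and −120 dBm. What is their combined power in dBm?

−103.9 dBm

Convert to linear, add, convert back:
P₁ = 3.98×10⁻¹⁴ W, P₂ = 1.00×10⁻¹⁵ W
P_tot = 4.08×10⁻¹⁴ W → 10 log₁₀(P_tot / 10⁻³) = −103.9 dBm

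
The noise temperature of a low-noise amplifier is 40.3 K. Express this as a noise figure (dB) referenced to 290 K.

F = 1 + T_e/T₀ = 1 + 40.3/290 = 1.13897
NF = 10 log₁₀(1.13897) = 0.565 dB

0.565 dB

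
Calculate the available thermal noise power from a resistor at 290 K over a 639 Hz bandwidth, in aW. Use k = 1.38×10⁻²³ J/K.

P_n = kTB = 1.38×10⁻²³ × 290 × 6.39×10² = 2.56×10⁻¹⁸ W = 2.56 aW

2.56 aW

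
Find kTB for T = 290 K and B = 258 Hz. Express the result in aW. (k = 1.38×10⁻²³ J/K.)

1.03 aW

P_n = kTB = 1.38×10⁻²³ × 290 × 2.58×10² = 1.03×10⁻¹⁸ W = 1.03 aW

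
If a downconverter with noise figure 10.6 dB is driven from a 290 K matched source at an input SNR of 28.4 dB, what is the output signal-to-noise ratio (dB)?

17.8 dB

By definition F = SNR_in/SNR_out, so in dB: SNR_out = SNR_in − NF
SNR_out = 28.4 − 10.6 = 17.8 dB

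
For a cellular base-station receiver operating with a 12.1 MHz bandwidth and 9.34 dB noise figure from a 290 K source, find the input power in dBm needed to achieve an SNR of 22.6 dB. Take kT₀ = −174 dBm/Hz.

−71.2 dBm

Sensitivity = −174 + 10 log₁₀(B) + NF + SNR_min
= −174 + 70.83 + 9.34 + 22.6
= −71.23 dBm → −71.2 dBm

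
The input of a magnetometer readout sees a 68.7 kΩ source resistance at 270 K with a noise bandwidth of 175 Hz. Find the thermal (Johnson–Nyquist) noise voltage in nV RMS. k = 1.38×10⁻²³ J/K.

V_n = √(4kTRB)
4kTRB = 4 × 1.38×10⁻²³ × 270 × 6.87×10⁴ × 1.75×10² = 1.79×10⁻¹³ V²
V_n = √(1.79×10⁻¹³) = 4.23×10⁻⁷ V = 423 nV

423 nV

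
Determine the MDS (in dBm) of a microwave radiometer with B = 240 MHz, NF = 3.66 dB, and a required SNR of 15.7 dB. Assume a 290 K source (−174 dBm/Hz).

−70.8 dBm

Sensitivity = −174 + 10 log₁₀(B) + NF + SNR_min
= −174 + 83.8 + 3.66 + 15.7
= −70.84 dBm → −70.8 dBm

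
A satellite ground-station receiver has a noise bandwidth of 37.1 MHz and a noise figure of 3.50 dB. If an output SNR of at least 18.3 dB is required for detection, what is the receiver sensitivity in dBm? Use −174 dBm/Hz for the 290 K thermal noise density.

Sensitivity = −174 + 10 log₁₀(B) + NF + SNR_min
= −174 + 75.69 + 3.50 + 18.3
= −76.51 dBm → −76.5 dBm

−76.5 dBm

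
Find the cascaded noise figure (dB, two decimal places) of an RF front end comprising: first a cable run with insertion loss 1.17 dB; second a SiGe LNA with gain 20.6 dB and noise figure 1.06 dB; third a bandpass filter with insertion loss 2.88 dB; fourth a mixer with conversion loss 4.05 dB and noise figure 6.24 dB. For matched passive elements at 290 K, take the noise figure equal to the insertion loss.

Convert to linear (a loss of L dB is a gain of −L dB): F_i = 10^(NF_i/10), G_i = 10^(G_i,dB/10)
  Stage 1: F_1 = 10^(1.17/10) = 1.309, G_1 = 10^(−1.17/10) = 0.7638
  Stage 2: F_2 = 10^(1.06/10) = 1.276, G_2 = 10^(20.6/10) = 114.8
  Stage 3: F_3 = 10^(2.88/10) = 1.941, G_3 = 10^(−2.88/10) = 0.5152
  Stage 4: F_4 = 10^(6.24/10) = 4.207, G_4 = 10^(−4.05/10) = 0.3936
Friis cascade:
  F = 1.309 + (1.276 − 1)/0.7638 + (1.941 − 1)/87.70 + (4.207 − 1)/45.19 = 1.753
NF = 10 log₁₀(1.753) = 2.44 dB

2.44 dB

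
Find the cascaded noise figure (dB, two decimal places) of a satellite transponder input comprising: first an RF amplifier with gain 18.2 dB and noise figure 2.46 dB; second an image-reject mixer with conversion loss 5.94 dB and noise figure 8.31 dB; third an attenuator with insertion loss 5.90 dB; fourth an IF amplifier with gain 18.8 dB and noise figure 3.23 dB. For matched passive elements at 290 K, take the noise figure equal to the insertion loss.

3.57 dB

Convert to linear (a loss of L dB is a gain of −L dB): F_i = 10^(NF_i/10), G_i = 10^(G_i,dB/10)
  Stage 1: F_1 = 10^(2.46/10) = 1.762, G_1 = 10^(18.2/10) = 66.07
  Stage 2: F_2 = 10^(8.31/10) = 6.776, G_2 = 10^(−5.94/10) = 0.2547
  Stage 3: F_3 = 10^(5.90/10) = 3.890, G_3 = 10^(−5.90/10) = 0.2570
  Stage 4: F_4 = 10^(3.23/10) = 2.104, G_4 = 10^(18.8/10) = 75.86
Friis cascade:
  F = 1.762 + (6.776 − 1)/66.07 + (3.890 − 1)/16.83 + (2.104 − 1)/4.325 = 2.276
NF = 10 log₁₀(2.276) = 3.57 dB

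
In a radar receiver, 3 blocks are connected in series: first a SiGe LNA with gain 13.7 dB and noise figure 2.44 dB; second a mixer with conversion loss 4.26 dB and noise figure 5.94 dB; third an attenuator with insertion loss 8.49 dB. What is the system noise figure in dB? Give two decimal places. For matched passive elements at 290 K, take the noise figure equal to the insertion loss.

4.10 dB

Convert to linear (a loss of L dB is a gain of −L dB): F_i = 10^(NF_i/10), G_i = 10^(G_i,dB/10)
  Stage 1: F_1 = 10^(2.44/10) = 1.754, G_1 = 10^(13.7/10) = 23.44
  Stage 2: F_2 = 10^(5.94/10) = 3.926, G_2 = 10^(−4.26/10) = 0.3750
  Stage 3: F_3 = 10^(8.49/10) = 7.063, G_3 = 10^(−8.49/10) = 0.1416
Friis cascade:
  F = 1.754 + (3.926 − 1)/23.44 + (7.063 − 1)/8.790 = 2.568
NF = 10 log₁₀(2.568) = 4.10 dB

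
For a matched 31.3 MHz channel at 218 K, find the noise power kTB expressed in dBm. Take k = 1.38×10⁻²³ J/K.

P_n = kTB = 1.38×10⁻²³ × 218 × 3.13×10⁷ = 9.42×10⁻¹⁴ W
In dBm: 10 log₁₀(9.42×10⁻¹⁴ / 10⁻³) = −100.3 dBm

−100.3 dBm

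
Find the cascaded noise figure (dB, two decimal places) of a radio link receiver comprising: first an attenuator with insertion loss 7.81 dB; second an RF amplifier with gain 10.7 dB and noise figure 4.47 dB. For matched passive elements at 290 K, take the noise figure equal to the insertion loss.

12.28 dB

Convert to linear (a loss of L dB is a gain of −L dB): F_i = 10^(NF_i/10), G_i = 10^(G_i,dB/10)
  Stage 1: F_1 = 10^(7.81/10) = 6.039, G_1 = 10^(−7.81/10) = 0.1656
  Stage 2: F_2 = 10^(4.47/10) = 2.799, G_2 = 10^(10.7/10) = 11.75
Friis cascade:
  F = 6.039 + (2.799 − 1)/0.1656 = 16.90
NF = 10 log₁₀(16.90) = 12.28 dB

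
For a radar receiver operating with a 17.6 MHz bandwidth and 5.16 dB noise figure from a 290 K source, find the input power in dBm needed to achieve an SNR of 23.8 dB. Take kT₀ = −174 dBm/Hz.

−72.6 dBm

Sensitivity = −174 + 10 log₁₀(B) + NF + SNR_min
= −174 + 72.46 + 5.16 + 23.8
= −72.58 dBm → −72.6 dBm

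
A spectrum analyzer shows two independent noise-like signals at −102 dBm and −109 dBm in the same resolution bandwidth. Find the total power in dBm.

−101.2 dBm

Convert to linear, add, convert back:
P₁ = 6.31×10⁻¹⁴ W, P₂ = 1.26×10⁻¹⁴ W
P_tot = 7.57×10⁻¹⁴ W → 10 log₁₀(P_tot / 10⁻³) = −101.2 dBm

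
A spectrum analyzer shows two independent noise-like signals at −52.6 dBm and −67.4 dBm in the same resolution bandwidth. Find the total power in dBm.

Convert to linear, add, convert back:
P₁ = 5.50×10⁻⁹ W, P₂ = 1.82×10⁻¹⁰ W
P_tot = 5.68×10⁻⁹ W → 10 log₁₀(P_tot / 10⁻³) = −52.5 dBm

−52.5 dBm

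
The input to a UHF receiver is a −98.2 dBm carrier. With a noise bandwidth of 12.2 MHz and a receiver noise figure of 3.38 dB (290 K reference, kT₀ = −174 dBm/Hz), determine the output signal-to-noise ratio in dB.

1.6 dB

Noise floor: N = −174 + 10 log₁₀(B) + NF
10 log₁₀(1.22×10⁷) = 70.86 dB
N = −174 + 70.86 + 3.38 = −99.76 dBm
SNR = P_sig − N = −98.2 − (−99.76) = 1.56 dB → 1.6 dB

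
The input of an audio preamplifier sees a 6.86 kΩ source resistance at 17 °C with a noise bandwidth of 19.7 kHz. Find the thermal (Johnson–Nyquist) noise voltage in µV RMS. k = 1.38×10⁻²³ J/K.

T = 17 °C + 273.15 = 290.15 K
V_n = √(4kTRB)
4kTRB = 4 × 1.38×10⁻²³ × 290.15 × 6.86×10³ × 1.97×10⁴ = 2.16×10⁻¹² V²
V_n = √(2.16×10⁻¹²) = 1.47×10⁻⁶ V = 1.47 µV

1.47 µV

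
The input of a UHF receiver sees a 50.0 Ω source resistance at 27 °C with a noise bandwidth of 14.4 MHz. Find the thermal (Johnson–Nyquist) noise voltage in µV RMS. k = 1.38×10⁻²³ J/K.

T = 27 °C + 273.15 = 300.15 K
V_n = √(4kTRB)
4kTRB = 4 × 1.38×10⁻²³ × 300.15 × 5.00×10¹ × 1.44×10⁷ = 1.19×10⁻¹¹ V²
V_n = √(1.19×10⁻¹¹) = 3.45×10⁻⁶ V = 3.45 µV

3.45 µV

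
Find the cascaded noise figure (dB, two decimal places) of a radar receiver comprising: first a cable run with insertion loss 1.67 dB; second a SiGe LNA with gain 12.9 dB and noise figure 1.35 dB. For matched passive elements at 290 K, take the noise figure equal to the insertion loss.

3.02 dB

Convert to linear (a loss of L dB is a gain of −L dB): F_i = 10^(NF_i/10), G_i = 10^(G_i,dB/10)
  Stage 1: F_1 = 10^(1.67/10) = 1.469, G_1 = 10^(−1.67/10) = 0.6808
  Stage 2: F_2 = 10^(1.35/10) = 1.365, G_2 = 10^(12.9/10) = 19.50
Friis cascade:
  F = 1.469 + (1.365 − 1)/0.6808 = 2.004
NF = 10 log₁₀(2.004) = 3.02 dB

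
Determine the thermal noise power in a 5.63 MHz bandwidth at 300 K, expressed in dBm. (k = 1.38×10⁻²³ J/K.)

−106.3 dBm

P_n = kTB = 1.38×10⁻²³ × 300 × 5.63×10⁶ = 2.33×10⁻¹⁴ W
In dBm: 10 log₁₀(2.33×10⁻¹⁴ / 10⁻³) = −106.3 dBm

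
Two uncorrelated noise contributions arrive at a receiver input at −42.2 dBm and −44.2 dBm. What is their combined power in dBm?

−40.1 dBm

Convert to linear, add, convert back:
P₁ = 6.03×10⁻⁸ W, P₂ = 3.80×10⁻⁸ W
P_tot = 9.83×10⁻⁸ W → 10 log₁₀(P_tot / 10⁻³) = −40.1 dBm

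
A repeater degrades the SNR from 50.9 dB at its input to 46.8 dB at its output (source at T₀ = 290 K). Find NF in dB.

4.1 dB

NF (dB) = SNR_in(dB) − SNR_out(dB) when the source is at T₀
NF = 50.9 − 46.8 = 4.1 dB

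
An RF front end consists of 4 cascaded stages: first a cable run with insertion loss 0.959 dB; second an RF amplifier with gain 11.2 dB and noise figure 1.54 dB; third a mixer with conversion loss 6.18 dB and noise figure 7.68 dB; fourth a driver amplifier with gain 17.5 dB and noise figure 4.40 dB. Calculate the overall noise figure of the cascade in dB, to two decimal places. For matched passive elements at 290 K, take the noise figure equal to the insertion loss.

Convert to linear (a loss of L dB is a gain of −L dB): F_i = 10^(NF_i/10), G_i = 10^(G_i,dB/10)
  Stage 1: F_1 = 10^(0.959/10) = 1.247, G_1 = 10^(−0.959/10) = 0.8019
  Stage 2: F_2 = 10^(1.54/10) = 1.426, G_2 = 10^(11.2/10) = 13.18
  Stage 3: F_3 = 10^(7.68/10) = 5.861, G_3 = 10^(−6.18/10) = 0.2410
  Stage 4: F_4 = 10^(4.40/10) = 2.754, G_4 = 10^(17.5/10) = 56.23
Friis cascade:
  F = 1.247 + (1.426 − 1)/0.8019 + (5.861 − 1)/10.57 + (2.754 − 1)/2.547 = 2.926
NF = 10 log₁₀(2.926) = 4.66 dB

4.66 dB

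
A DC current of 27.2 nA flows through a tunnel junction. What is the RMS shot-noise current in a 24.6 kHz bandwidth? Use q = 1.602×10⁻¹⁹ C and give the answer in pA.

I_n = √(2qI·B)
2qI·B = 2 × 1.602×10⁻¹⁹ × 2.72×10⁻⁸ × 2.46×10⁴ = 2.14×10⁻²² A²
I_n = √(2.14×10⁻²²) = 1.46×10⁻¹¹ A = 14.6 pA

14.6 pA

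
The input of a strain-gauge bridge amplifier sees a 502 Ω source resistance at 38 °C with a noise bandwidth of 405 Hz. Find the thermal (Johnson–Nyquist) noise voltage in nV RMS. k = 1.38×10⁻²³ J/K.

T = 38 °C + 273.15 = 311.15 K
V_n = √(4kTRB)
4kTRB = 4 × 1.38×10⁻²³ × 311.15 × 5.02×10² × 4.05×10² = 3.49×10⁻¹⁵ V²
V_n = √(3.49×10⁻¹⁵) = 5.91×10⁻⁸ V = 59.1 nV

59.1 nV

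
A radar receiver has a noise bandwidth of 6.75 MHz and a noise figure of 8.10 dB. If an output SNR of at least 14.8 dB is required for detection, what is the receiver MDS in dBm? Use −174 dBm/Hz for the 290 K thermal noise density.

−82.8 dBm

Sensitivity = −174 + 10 log₁₀(B) + NF + SNR_min
= −174 + 68.29 + 8.10 + 14.8
= −82.81 dBm → −82.8 dBm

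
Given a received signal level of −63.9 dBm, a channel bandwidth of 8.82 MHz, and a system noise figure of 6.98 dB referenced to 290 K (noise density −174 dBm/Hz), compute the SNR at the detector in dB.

33.7 dB

Noise floor: N = −174 + 10 log₁₀(B) + NF
10 log₁₀(8.82×10⁶) = 69.45 dB
N = −174 + 69.45 + 6.98 = −97.57 dBm
SNR = P_sig − N = −63.9 − (−97.57) = 33.67 dB → 33.7 dB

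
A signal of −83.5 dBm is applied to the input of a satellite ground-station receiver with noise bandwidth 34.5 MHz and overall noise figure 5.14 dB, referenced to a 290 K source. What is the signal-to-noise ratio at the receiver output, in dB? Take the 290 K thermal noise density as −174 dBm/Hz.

Noise floor: N = −174 + 10 log₁₀(B) + NF
10 log₁₀(3.45×10⁷) = 75.38 dB
N = −174 + 75.38 + 5.14 = −93.48 dBm
SNR = P_sig − N = −83.5 − (−93.48) = 9.98 dB → 10.0 dB

10.0 dB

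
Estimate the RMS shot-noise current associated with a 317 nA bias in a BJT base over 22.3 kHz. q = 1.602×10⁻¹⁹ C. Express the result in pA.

I_n = √(2qI·B)
2qI·B = 2 × 1.602×10⁻¹⁹ × 3.17×10⁻⁷ × 2.23×10⁴ = 2.26×10⁻²¹ A²
I_n = √(2.26×10⁻²¹) = 4.76×10⁻¹¹ A = 47.6 pA

47.6 pA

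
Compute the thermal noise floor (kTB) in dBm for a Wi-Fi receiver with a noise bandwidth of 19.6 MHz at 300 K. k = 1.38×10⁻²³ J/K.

−100.9 dBm

P_n = kTB = 1.38×10⁻²³ × 300 × 1.96×10⁷ = 8.11×10⁻¹⁴ W
In dBm: 10 log₁₀(8.11×10⁻¹⁴ / 10⁻³) = −100.9 dBm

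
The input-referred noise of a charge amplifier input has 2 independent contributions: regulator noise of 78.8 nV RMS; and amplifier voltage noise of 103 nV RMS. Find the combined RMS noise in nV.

Uncorrelated sources add in power (mean-square): V_tot = √(ΣV_i²)
V_tot = √[(7.88×10⁻⁸)² + (1.03×10⁻⁷)²] = 1.30×10⁻⁷ V = 130 nV

130 nV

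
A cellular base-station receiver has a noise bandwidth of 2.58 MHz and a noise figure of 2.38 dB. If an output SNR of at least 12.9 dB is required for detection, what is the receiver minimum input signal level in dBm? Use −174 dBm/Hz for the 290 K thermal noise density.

−94.6 dBm

Sensitivity = −174 + 10 log₁₀(B) + NF + SNR_min
= −174 + 64.12 + 2.38 + 12.9
= −94.60 dBm → −94.6 dBm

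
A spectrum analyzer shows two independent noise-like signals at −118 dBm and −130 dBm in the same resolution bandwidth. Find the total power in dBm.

−117.7 dBm

Convert to linear, add, convert back:
P₁ = 1.58×10⁻¹⁵ W, P₂ = 1.00×10⁻¹⁶ W
P_tot = 1.68×10⁻¹⁵ W → 10 log₁₀(P_tot / 10⁻³) = −117.7 dBm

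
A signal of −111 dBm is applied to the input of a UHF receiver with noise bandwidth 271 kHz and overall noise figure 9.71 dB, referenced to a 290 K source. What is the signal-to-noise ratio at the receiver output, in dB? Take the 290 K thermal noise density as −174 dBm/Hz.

Noise floor: N = −174 + 10 log₁₀(B) + NF
10 log₁₀(2.71×10⁵) = 54.33 dB
N = −174 + 54.33 + 9.71 = −109.96 dBm
SNR = P_sig − N = −111 − (−109.96) = −1.04 dB → −1.0 dB

−1.0 dB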